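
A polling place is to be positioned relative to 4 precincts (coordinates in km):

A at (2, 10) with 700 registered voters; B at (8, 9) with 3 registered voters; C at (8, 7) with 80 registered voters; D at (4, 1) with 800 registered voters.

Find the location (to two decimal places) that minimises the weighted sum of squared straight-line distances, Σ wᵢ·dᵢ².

The minimiser of Σwᵢ‖p−pᵢ‖² is the weighted centroid p* = (Σwᵢpᵢ)/(Σwᵢ).
Σwᵢ = 1583.
Σwᵢxᵢ = 700·2 + 3·8 + 80·8 + 800·4 = 5264.
Σwᵢyᵢ = 700·10 + 3·9 + 80·7 + 800·1 = 8387.
x* = 5264/1583 = 3.33, y* = 8387/1583 = 5.30.

(3.33, 5.30)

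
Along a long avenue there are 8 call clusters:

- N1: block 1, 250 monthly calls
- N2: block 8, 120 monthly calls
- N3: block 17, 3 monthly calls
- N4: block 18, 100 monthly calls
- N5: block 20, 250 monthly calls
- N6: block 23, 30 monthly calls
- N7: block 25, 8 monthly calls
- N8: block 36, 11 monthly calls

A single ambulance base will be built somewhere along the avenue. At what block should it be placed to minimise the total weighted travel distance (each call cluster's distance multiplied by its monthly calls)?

For a sum of weighted absolute distances on a line, the optimum is the weighted median (not the mean). Total weight W = 772; half-weight = 386.
Sort by position and accumulate weight:
  block 1 (N1, w=250) → cum 250
  block 8 (N2, w=120) → cum 370
  block 17 (N3, w=3) → cum 373
  block 18 (N4, w=100) → cum 473  ≥ 386 → median here
  block 20 (N5, w=250) → cum 723
  block 23 (N6, w=30) → cum 753
  block 25 (N7, w=8) → cum 761
  block 36 (N8, w=11) → cum 772
Optimal location: block 18.

x = 18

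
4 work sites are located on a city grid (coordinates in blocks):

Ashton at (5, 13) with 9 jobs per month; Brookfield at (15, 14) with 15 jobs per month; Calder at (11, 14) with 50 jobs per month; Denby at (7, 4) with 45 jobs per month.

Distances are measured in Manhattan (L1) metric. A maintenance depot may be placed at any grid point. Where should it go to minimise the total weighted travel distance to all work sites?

(11, 14)

Manhattan distance separates: Σwᵢ(|x−xᵢ|+|y−yᵢ|) = Σwᵢ|x−xᵢ| + Σwᵢ|y−yᵢ|, so x and y are optimised independently as 1-D weighted medians.
Total weight W = 119; half = 59.5.
x-coordinate, sorted with cumulative weight:
  x=5 (Ashton, w=9) cum 9
  x=7 (Denby, w=45) cum 54
  x=11 (Calder, w=50) cum 104  ← median
  x=15 (Brookfield, w=15) cum 119
⇒ x* = 11
y-coordinate, sorted with cumulative weight:
  y=4 (Denby, w=45) cum 45
  y=13 (Ashton, w=9) cum 54
  y=14 (Brookfield, w=15) cum 69  ← median
  y=14 (Calder, w=50) cum 119
⇒ y* = 14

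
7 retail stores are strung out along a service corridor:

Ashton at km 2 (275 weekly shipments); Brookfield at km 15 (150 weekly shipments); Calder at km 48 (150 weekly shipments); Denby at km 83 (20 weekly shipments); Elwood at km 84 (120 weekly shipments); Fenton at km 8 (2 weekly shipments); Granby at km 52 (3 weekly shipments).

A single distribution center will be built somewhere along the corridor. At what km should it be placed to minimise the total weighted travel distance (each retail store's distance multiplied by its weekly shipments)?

For a sum of weighted absolute distances on a line, the optimum is the weighted median (not the mean). Total weight W = 720; half-weight = 360.
Sort by position and accumulate weight:
  km 2 (Ashton, w=275) → cum 275
  km 8 (Fenton, w=2) → cum 277
  km 15 (Brookfield, w=150) → cum 427  ≥ 360 → median here
  km 48 (Calder, w=150) → cum 577
  km 52 (Granby, w=3) → cum 580
  km 83 (Denby, w=20) → cum 600
  km 84 (Elwood, w=120) → cum 720
Optimal location: km 15.

x = 15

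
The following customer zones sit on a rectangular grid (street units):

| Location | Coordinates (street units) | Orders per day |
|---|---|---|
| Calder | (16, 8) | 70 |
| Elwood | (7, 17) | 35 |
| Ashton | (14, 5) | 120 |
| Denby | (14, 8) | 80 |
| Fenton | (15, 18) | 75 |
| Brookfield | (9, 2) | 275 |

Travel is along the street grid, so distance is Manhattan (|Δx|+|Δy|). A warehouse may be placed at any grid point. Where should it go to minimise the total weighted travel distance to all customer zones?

Manhattan distance separates: Σwᵢ(|x−xᵢ|+|y−yᵢ|) = Σwᵢ|x−xᵢ| + Σwᵢ|y−yᵢ|, so x and y are optimised independently as 1-D weighted medians.
Total weight W = 655; half = 327.5.
x-coordinate, sorted with cumulative weight:
  x=7 (Elwood, w=35) cum 35
  x=9 (Brookfield, w=275) cum 310
  x=14 (Ashton, w=120) cum 430  ← median
  x=14 (Denby, w=80) cum 510
  x=15 (Fenton, w=75) cum 585
  x=16 (Calder, w=70) cum 655
⇒ x* = 14
y-coordinate, sorted with cumulative weight:
  y=2 (Brookfield, w=275) cum 275
  y=5 (Ashton, w=120) cum 395  ← median
  y=8 (Calder, w=70) cum 465
  y=8 (Denby, w=80) cum 545
  y=17 (Elwood, w=35) cum 580
  y=18 (Fenton, w=75) cum 655
⇒ y* = 5

(14, 5)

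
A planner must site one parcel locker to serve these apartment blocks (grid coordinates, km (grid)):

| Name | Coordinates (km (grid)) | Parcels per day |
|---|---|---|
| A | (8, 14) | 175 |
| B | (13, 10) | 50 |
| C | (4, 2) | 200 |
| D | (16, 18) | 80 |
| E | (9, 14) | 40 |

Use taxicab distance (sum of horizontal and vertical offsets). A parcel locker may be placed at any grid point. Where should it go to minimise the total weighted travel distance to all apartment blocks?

(8, 14)

Manhattan distance separates: Σwᵢ(|x−xᵢ|+|y−yᵢ|) = Σwᵢ|x−xᵢ| + Σwᵢ|y−yᵢ|, so x and y are optimised independently as 1-D weighted medians.
Total weight W = 545; half = 272.5.
x-coordinate, sorted with cumulative weight:
  x=4 (C, w=200) cum 200
  x=8 (A, w=175) cum 375  ← median
  x=9 (E, w=40) cum 415
  x=13 (B, w=50) cum 465
  x=16 (D, w=80) cum 545
⇒ x* = 8
y-coordinate, sorted with cumulative weight:
  y=2 (C, w=200) cum 200
  y=10 (B, w=50) cum 250
  y=14 (A, w=175) cum 425  ← median
  y=14 (E, w=40) cum 465
  y=18 (D, w=80) cum 545
⇒ y* = 14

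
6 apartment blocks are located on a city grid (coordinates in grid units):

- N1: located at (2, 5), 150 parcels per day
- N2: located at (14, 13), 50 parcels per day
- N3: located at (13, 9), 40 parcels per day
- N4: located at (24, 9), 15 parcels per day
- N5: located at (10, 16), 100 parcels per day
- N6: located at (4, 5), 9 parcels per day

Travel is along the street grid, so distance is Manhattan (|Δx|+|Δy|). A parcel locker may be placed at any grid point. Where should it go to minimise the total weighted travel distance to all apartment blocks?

(10, 9)

Manhattan distance separates: Σwᵢ(|x−xᵢ|+|y−yᵢ|) = Σwᵢ|x−xᵢ| + Σwᵢ|y−yᵢ|, so x and y are optimised independently as 1-D weighted medians.
Total weight W = 364; half = 182.
x-coordinate, sorted with cumulative weight:
  x=2 (N1, w=150) cum 150
  x=4 (N6, w=9) cum 159
  x=10 (N5, w=100) cum 259  ← median
  x=13 (N3, w=40) cum 299
  x=14 (N2, w=50) cum 349
  x=24 (N4, w=15) cum 364
⇒ x* = 10
y-coordinate, sorted with cumulative weight:
  y=5 (N1, w=150) cum 150
  y=5 (N6, w=9) cum 159
  y=9 (N3, w=40) cum 199  ← median
  y=9 (N4, w=15) cum 214
  y=13 (N2, w=50) cum 264
  y=16 (N5, w=100) cum 364
⇒ y* = 9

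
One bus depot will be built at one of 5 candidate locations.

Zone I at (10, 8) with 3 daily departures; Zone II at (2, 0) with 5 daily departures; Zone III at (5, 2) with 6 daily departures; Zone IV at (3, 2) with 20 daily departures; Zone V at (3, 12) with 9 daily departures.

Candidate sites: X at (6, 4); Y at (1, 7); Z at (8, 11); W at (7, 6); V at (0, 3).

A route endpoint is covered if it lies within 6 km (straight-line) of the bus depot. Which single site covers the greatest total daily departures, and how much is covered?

X, covering 34

Coverage radius r = 6 km; a point is covered iff (Δx)²+(Δy)² ≤ 6² = 36.
  X (6, 4): covers {Zone I, Zone II, Zone III, Zone IV} → 34
  Y (1, 7): covers {Zone IV, Zone V} → 29
  Z (8, 11): covers {Zone I, Zone V} → 12
  W (7, 6): covers {Zone I, Zone III, Zone IV} → 29
  V (0, 3): covers {Zone II, Zone III, Zone IV} → 31
Maximum coverage at X: 34 daily departures.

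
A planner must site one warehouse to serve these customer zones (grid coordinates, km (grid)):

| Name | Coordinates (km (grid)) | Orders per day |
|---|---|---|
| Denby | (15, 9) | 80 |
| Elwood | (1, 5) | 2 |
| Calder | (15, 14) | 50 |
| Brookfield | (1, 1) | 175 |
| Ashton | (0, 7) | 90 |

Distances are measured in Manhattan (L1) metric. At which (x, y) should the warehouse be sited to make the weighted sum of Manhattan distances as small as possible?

Manhattan distance separates: Σwᵢ(|x−xᵢ|+|y−yᵢ|) = Σwᵢ|x−xᵢ| + Σwᵢ|y−yᵢ|, so x and y are optimised independently as 1-D weighted medians.
Total weight W = 397; half = 198.5.
x-coordinate, sorted with cumulative weight:
  x=0 (Ashton, w=90) cum 90
  x=1 (Elwood, w=2) cum 92
  x=1 (Brookfield, w=175) cum 267  ← median
  x=15 (Denby, w=80) cum 347
  x=15 (Calder, w=50) cum 397
⇒ x* = 1
y-coordinate, sorted with cumulative weight:
  y=1 (Brookfield, w=175) cum 175
  y=5 (Elwood, w=2) cum 177
  y=7 (Ashton, w=90) cum 267  ← median
  y=9 (Denby, w=80) cum 347
  y=14 (Calder, w=50) cum 397
⇒ y* = 7

(1, 7)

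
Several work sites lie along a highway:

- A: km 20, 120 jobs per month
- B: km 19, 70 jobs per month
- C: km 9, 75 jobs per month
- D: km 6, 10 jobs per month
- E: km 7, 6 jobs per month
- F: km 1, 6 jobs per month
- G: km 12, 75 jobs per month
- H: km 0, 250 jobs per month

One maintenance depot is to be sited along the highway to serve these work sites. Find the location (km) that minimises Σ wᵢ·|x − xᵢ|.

x = 9

For a sum of weighted absolute distances on a line, the optimum is the weighted median (not the mean). Total weight W = 612; half-weight = 306.
Sort by position and accumulate weight:
  km 0 (H, w=250) → cum 250
  km 1 (F, w=6) → cum 256
  km 6 (D, w=10) → cum 266
  km 7 (E, w=6) → cum 272
  km 9 (C, w=75) → cum 347  ≥ 306 → median here
  km 12 (G, w=75) → cum 422
  km 19 (B, w=70) → cum 492
  km 20 (A, w=120) → cum 612
Optimal location: km 9.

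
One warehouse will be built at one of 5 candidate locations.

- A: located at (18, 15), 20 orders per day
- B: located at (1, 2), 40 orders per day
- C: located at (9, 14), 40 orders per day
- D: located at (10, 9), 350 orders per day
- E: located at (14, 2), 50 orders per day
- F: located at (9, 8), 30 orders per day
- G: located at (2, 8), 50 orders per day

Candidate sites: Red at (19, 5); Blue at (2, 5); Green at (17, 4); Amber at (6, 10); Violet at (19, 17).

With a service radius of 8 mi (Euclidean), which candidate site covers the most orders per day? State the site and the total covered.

Coverage radius r = 8 mi; a point is covered iff (Δx)²+(Δy)² ≤ 8² = 64.
  Red (19, 5): covers {E} → 50
  Blue (2, 5): covers {B, F, G} → 120
  Green (17, 4): covers {E} → 50
  Amber (6, 10): covers {C, D, F, G} → 470
  Violet (19, 17): covers {A} → 20
Maximum coverage at Amber: 470 orders per day.

Amber, covering 470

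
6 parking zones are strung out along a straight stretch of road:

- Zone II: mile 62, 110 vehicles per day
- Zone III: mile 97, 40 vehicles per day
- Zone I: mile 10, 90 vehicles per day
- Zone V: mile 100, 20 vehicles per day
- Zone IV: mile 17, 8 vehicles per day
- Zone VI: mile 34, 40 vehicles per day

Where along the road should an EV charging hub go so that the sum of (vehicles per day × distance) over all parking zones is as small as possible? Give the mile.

x = 62

For a sum of weighted absolute distances on a line, the optimum is the weighted median (not the mean). Total weight W = 308; half-weight = 154.
Sort by position and accumulate weight:
  mile 10 (Zone I, w=90) → cum 90
  mile 17 (Zone IV, w=8) → cum 98
  mile 34 (Zone VI, w=40) → cum 138
  mile 62 (Zone II, w=110) → cum 248  ≥ 154 → median here
  mile 97 (Zone III, w=40) → cum 288
  mile 100 (Zone V, w=20) → cum 308
Optimal location: mile 62.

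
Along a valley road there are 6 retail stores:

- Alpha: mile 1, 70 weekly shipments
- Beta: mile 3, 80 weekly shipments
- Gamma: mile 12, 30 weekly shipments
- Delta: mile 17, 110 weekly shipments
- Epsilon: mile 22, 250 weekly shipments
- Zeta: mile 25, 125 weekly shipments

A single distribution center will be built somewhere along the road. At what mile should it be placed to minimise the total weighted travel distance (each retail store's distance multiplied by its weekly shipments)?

x = 22

For a sum of weighted absolute distances on a line, the optimum is the weighted median (not the mean). Total weight W = 665; half-weight = 332.5.
Sort by position and accumulate weight:
  mile 1 (Alpha, w=70) → cum 70
  mile 3 (Beta, w=80) → cum 150
  mile 12 (Gamma, w=30) → cum 180
  mile 17 (Delta, w=110) → cum 290
  mile 22 (Epsilon, w=250) → cum 540  ≥ 332.5 → median here
  mile 25 (Zeta, w=125) → cum 665
Optimal location: mile 22.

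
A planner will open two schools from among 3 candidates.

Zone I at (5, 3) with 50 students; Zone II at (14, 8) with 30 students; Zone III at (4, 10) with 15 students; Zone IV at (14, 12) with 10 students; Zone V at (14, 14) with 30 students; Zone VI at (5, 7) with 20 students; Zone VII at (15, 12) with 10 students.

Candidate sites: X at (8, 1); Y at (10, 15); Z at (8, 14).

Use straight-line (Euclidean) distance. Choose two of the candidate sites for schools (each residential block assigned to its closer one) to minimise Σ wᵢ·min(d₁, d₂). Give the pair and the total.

Evaluate every pair (each demand assigned to the nearer of the two):
  {X, Y}: total = 905.5
  {X, Z}: total = 969.9
  {Y, Z}: total = 1281.1
Best pair: {X, Y} with total 905.5.

{X, Y}, total 905.5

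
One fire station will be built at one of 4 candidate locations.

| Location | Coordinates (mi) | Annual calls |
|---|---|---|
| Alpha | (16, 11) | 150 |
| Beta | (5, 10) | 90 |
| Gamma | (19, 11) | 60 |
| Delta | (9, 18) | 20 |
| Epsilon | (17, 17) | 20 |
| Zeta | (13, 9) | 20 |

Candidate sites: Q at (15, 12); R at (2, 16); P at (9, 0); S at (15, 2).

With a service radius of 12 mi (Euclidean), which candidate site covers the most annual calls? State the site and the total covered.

Coverage radius r = 12 mi; a point is covered iff (Δx)²+(Δy)² ≤ 12² = 144.
  Q (15, 12): covers {Alpha, Beta, Gamma, Delta, Epsilon, Zeta} → 360
  R (2, 16): covers {Beta, Delta} → 110
  P (9, 0): covers {Beta, Zeta} → 110
  S (15, 2): covers {Alpha, Gamma, Zeta} → 230
Maximum coverage at Q: 360 annual calls.

Q, covering 360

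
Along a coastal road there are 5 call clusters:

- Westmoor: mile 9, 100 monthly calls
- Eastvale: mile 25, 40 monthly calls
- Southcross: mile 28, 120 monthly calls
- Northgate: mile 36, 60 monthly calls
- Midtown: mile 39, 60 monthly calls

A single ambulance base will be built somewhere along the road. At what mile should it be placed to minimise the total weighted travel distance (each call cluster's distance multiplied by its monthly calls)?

x = 28

For a sum of weighted absolute distances on a line, the optimum is the weighted median (not the mean). Total weight W = 380; half-weight = 190.
Sort by position and accumulate weight:
  mile 9 (Westmoor, w=100) → cum 100
  mile 25 (Eastvale, w=40) → cum 140
  mile 28 (Southcross, w=120) → cum 260  ≥ 190 → median here
  mile 36 (Northgate, w=60) → cum 320
  mile 39 (Midtown, w=60) → cum 380
Optimal location: mile 28.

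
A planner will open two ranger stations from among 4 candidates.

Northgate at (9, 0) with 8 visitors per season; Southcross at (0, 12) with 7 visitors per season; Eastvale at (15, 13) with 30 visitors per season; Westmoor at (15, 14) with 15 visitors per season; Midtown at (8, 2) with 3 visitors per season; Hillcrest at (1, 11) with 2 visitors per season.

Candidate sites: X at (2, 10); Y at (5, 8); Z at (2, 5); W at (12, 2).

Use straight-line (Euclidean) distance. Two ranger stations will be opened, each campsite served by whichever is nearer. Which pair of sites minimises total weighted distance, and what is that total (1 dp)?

Evaluate every pair (each demand assigned to the nearer of the two):
  {X, W}: total = 591.1
  {Y, W}: total = 606.0
  {X, Y}: total = 624.6
  {Z, W}: total = 631.6
  {Y, Z}: total = 654.1
  {X, Z}: total = 715.8
Best pair: {X, W} with total 591.1.

{X, W}, total 591.1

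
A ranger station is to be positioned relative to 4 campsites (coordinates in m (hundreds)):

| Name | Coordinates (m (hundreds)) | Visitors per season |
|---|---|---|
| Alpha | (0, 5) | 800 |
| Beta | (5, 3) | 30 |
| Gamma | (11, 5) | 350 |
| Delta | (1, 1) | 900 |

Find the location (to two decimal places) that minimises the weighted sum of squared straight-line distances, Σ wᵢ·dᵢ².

(2.36, 3.24)

The minimiser of Σwᵢ‖p−pᵢ‖² is the weighted centroid p* = (Σwᵢpᵢ)/(Σwᵢ).
Σwᵢ = 2080.
Σwᵢxᵢ = 800·0 + 30·5 + 350·11 + 900·1 = 4900.
Σwᵢyᵢ = 800·5 + 30·3 + 350·5 + 900·1 = 6740.
x* = 4900/2080 = 2.36, y* = 6740/2080 = 3.24.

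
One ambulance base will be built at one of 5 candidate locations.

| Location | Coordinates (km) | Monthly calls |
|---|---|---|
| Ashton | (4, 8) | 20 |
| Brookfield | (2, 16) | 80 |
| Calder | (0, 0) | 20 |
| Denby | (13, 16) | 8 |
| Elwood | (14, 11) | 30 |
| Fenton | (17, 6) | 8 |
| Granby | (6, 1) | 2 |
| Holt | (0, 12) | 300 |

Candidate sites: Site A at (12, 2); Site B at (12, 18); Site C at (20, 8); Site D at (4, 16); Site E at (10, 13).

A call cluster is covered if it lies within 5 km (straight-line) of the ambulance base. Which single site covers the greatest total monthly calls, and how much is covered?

Coverage radius r = 5 km; a point is covered iff (Δx)²+(Δy)² ≤ 5² = 25.
  Site A (12, 2): covers {none} → 0
  Site B (12, 18): covers {Denby} → 8
  Site C (20, 8): covers {Fenton} → 8
  Site D (4, 16): covers {Brookfield} → 80
  Site E (10, 13): covers {Denby, Elwood} → 38
Maximum coverage at Site D: 80 monthly calls.

Site D, covering 80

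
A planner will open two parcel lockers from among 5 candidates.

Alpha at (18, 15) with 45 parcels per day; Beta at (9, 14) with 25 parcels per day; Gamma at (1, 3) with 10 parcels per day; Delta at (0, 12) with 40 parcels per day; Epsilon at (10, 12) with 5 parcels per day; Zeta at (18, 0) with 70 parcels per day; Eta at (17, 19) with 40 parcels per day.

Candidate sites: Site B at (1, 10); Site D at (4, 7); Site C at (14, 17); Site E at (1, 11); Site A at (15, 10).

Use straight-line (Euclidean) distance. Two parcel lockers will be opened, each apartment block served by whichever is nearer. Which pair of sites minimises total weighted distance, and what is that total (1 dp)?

Evaluate every pair (each demand assigned to the nearer of the two):
  {Site E, Site A}: total = 1705.8
  {Site B, Site A}: total = 1728.6
  {Site D, Site A}: total = 1875.3
  {Site C, Site E}: total = 1882.3
  {Site B, Site C}: total = 1905.2
  {Site D, Site C}: total = 1925.1
  {Site C, Site A}: total = 2000.2
  {Site D, Site E}: total = 2888.2
  {Site B, Site D}: total = 2922.5
  {Site B, Site E}: total = 3267.5
Best pair: {Site E, Site A} with total 1705.8.

{Site E, Site A}, total 1705.8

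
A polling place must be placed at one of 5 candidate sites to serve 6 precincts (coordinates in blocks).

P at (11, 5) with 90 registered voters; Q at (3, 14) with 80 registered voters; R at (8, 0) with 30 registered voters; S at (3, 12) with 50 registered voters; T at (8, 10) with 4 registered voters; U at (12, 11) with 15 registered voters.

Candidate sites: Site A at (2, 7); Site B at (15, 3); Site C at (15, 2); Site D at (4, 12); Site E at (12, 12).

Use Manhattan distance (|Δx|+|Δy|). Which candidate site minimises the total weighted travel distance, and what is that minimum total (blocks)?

Total weighted distance at each candidate:
  Site A (2, 7): total = 2566
  Site B (15, 3): total = 3951
  Site C (15, 2): total = 4160
  Site D (4, 12): total = 2189
  Site E (12, 12): total = 2569
Minimum is at Site D with total 2189 blocks.

Site D, total 2189 blocks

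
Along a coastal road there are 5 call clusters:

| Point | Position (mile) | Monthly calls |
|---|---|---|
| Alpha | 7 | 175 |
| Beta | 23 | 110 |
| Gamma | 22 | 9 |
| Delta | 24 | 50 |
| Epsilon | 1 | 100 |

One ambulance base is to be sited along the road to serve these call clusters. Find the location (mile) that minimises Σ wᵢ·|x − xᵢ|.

x = 7

For a sum of weighted absolute distances on a line, the optimum is the weighted median (not the mean). Total weight W = 444; half-weight = 222.
Sort by position and accumulate weight:
  mile 1 (Epsilon, w=100) → cum 100
  mile 7 (Alpha, w=175) → cum 275  ≥ 222 → median here
  mile 22 (Gamma, w=9) → cum 284
  mile 23 (Beta, w=110) → cum 394
  mile 24 (Delta, w=50) → cum 444
Optimal location: mile 7.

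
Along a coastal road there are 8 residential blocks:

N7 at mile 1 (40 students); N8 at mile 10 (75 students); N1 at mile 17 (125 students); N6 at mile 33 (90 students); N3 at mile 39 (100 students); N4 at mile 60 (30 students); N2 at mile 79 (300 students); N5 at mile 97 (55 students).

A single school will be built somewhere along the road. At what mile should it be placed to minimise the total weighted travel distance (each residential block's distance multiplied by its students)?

x = 39

For a sum of weighted absolute distances on a line, the optimum is the weighted median (not the mean). Total weight W = 815; half-weight = 407.5.
Sort by position and accumulate weight:
  mile 1 (N7, w=40) → cum 40
  mile 10 (N8, w=75) → cum 115
  mile 17 (N1, w=125) → cum 240
  mile 33 (N6, w=90) → cum 330
  mile 39 (N3, w=100) → cum 430  ≥ 407.5 → median here
  mile 60 (N4, w=30) → cum 460
  mile 79 (N2, w=300) → cum 760
  mile 97 (N5, w=55) → cum 815
Optimal location: mile 39.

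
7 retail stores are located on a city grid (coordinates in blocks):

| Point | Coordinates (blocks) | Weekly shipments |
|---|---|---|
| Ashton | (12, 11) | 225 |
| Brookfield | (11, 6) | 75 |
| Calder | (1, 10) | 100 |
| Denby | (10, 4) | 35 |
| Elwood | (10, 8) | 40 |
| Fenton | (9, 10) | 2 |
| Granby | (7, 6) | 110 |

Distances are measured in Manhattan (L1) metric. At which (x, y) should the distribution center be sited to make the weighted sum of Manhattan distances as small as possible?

Manhattan distance separates: Σwᵢ(|x−xᵢ|+|y−yᵢ|) = Σwᵢ|x−xᵢ| + Σwᵢ|y−yᵢ|, so x and y are optimised independently as 1-D weighted medians.
Total weight W = 587; half = 293.5.
x-coordinate, sorted with cumulative weight:
  x=1 (Calder, w=100) cum 100
  x=7 (Granby, w=110) cum 210
  x=9 (Fenton, w=2) cum 212
  x=10 (Denby, w=35) cum 247
  x=10 (Elwood, w=40) cum 287
  x=11 (Brookfield, w=75) cum 362  ← median
  x=12 (Ashton, w=225) cum 587
⇒ x* = 11
y-coordinate, sorted with cumulative weight:
  y=4 (Denby, w=35) cum 35
  y=6 (Brookfield, w=75) cum 110
  y=6 (Granby, w=110) cum 220
  y=8 (Elwood, w=40) cum 260
  y=10 (Calder, w=100) cum 360  ← median
  y=10 (Fenton, w=2) cum 362
  y=11 (Ashton, w=225) cum 587
⇒ y* = 10

(11, 10)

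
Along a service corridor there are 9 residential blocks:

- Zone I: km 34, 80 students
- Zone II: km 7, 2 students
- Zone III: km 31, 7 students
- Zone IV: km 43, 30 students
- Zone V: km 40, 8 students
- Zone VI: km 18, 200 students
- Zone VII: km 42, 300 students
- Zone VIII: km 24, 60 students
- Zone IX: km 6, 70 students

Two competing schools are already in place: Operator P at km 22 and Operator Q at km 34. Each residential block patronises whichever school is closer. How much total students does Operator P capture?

332

The indifferent point is the midpoint (22+34)/2 = 28; residential blocks left of it (closer to Operator P at 22) go to Operator P, those right go to Operator Q.
  Zone IX at 6 (w=70) → Operator P
  Zone II at 7 (w=2) → Operator P
  Zone VI at 18 (w=200) → Operator P
  Zone VIII at 24 (w=60) → Operator P
  Zone III at 31 (w=7) → Operator Q
  Zone I at 34 (w=80) → Operator Q
  Zone V at 40 (w=8) → Operator Q
  Zone VII at 42 (w=300) → Operator Q
  Zone IV at 43 (w=30) → Operator Q
Operator P captures 332; Operator Q captures 425.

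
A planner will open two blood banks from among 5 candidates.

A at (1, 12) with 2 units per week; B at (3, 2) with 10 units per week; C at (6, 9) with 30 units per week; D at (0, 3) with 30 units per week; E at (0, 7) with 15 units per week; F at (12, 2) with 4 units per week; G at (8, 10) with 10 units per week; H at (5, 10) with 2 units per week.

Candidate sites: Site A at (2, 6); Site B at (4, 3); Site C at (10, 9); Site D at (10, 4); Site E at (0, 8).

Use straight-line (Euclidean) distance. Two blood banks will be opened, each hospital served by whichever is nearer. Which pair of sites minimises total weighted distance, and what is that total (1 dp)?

{Site A, Site C}, total 376.6

Evaluate every pair (each demand assigned to the nearer of the two):
  {Site A, Site C}: total = 376.6
  {Site B, Site C}: total = 419.6
  {Site C, Site E}: total = 422.0
  {Site A, Site D}: total = 429.7
  {Site A, Site B}: total = 432.4
  {Site A, Site E}: total = 447.8
  {Site B, Site E}: total = 463.5
  {Site D, Site E}: total = 508.1
  {Site B, Site D}: total = 516.4
  {Site C, Site D}: total = 710.1
Best pair: {Site A, Site C} with total 376.6.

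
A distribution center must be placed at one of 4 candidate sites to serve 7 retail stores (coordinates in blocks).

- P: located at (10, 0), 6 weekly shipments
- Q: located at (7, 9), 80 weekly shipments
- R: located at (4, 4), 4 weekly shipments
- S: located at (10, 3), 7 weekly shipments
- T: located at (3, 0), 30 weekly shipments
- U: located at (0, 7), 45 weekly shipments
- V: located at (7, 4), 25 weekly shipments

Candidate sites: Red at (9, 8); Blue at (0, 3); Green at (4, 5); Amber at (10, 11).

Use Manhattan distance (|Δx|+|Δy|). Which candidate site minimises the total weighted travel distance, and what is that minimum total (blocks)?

Green, total 1236 blocks

Total weighted distance at each candidate:
  Red (9, 8): total = 1392
  Blue (0, 3): total = 1768
  Green (4, 5): total = 1236
  Amber (10, 11): total = 1994
Minimum is at Green with total 1236 blocks.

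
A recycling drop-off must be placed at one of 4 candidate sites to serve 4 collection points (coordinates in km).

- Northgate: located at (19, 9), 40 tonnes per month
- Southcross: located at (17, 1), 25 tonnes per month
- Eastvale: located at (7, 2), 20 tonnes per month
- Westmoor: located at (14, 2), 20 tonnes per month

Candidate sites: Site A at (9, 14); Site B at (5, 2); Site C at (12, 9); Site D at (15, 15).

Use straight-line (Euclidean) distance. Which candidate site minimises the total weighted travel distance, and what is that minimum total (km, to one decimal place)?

Total weighted distance at each candidate:
  Site A (9, 14): total = 1332.1
  Site B (5, 2): total = 1147.1
  Site C (12, 9): total = 833.5
  Site D (15, 15): total = 1208.1
Minimum is at Site C with total 833.5 km.

Site C, total 833.5 km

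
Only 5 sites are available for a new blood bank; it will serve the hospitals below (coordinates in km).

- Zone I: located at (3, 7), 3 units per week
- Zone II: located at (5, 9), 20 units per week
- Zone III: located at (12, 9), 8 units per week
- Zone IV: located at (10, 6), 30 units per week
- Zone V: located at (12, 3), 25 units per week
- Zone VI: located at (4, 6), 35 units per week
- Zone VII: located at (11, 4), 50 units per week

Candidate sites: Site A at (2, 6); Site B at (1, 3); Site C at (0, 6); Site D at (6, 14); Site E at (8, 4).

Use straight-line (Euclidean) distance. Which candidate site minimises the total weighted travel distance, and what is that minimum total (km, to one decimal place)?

Total weighted distance at each candidate:
  Site A (2, 6): total = 1204.6
  Site B (1, 3): total = 1468.5
  Site C (0, 6): total = 1533.3
  Site D (6, 14): total = 1616.5
  Site E (8, 4): total = 679.8
Minimum is at Site E with total 679.8 km.

Site E, total 679.8 km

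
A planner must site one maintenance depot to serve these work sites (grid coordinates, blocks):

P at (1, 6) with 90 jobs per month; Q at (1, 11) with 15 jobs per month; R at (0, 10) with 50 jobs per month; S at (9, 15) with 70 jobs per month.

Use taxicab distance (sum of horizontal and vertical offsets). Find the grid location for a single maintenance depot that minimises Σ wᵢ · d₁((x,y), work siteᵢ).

(1, 10)

Manhattan distance separates: Σwᵢ(|x−xᵢ|+|y−yᵢ|) = Σwᵢ|x−xᵢ| + Σwᵢ|y−yᵢ|, so x and y are optimised independently as 1-D weighted medians.
Total weight W = 225; half = 112.5.
x-coordinate, sorted with cumulative weight:
  x=0 (R, w=50) cum 50
  x=1 (P, w=90) cum 140  ← median
  x=1 (Q, w=15) cum 155
  x=9 (S, w=70) cum 225
⇒ x* = 1
y-coordinate, sorted with cumulative weight:
  y=6 (P, w=90) cum 90
  y=10 (R, w=50) cum 140  ← median
  y=11 (Q, w=15) cum 155
  y=15 (S, w=70) cum 225
⇒ y* = 10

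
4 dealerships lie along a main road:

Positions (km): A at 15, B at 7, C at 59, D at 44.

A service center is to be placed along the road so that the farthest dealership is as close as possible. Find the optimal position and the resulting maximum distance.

location 33, max distance 26

The 1-center on a line is the midpoint of the two extreme points: leftmost at 7, rightmost at 59.
Optimal location = (7 + 59)/2 = 33; maximum distance = (59 − 7)/2 = 26.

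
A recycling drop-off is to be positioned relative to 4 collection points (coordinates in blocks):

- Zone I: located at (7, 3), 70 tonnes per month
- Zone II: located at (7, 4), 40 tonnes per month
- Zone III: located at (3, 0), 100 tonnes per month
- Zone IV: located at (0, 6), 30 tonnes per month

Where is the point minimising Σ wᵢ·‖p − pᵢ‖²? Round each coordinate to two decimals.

(4.46, 2.29)

The minimiser of Σwᵢ‖p−pᵢ‖² is the weighted centroid p* = (Σwᵢpᵢ)/(Σwᵢ).
Σwᵢ = 240.
Σwᵢxᵢ = 70·7 + 40·7 + 100·3 + 30·0 = 1070.
Σwᵢyᵢ = 70·3 + 40·4 + 100·0 + 30·6 = 550.
x* = 1070/240 = 4.46, y* = 550/240 = 2.29.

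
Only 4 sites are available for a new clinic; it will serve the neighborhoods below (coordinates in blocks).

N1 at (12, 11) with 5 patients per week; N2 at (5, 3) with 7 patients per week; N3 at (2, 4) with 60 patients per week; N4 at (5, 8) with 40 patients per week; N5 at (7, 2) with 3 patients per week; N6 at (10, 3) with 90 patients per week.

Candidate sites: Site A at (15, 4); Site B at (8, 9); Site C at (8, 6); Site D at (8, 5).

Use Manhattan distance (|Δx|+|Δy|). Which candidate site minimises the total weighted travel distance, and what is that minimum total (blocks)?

Total weighted distance at each candidate:
  Site A (15, 4): total = 2037
  Site B (8, 9): total = 1657
  Site C (8, 6): total = 1232
  Site D (8, 5): total = 1117
Minimum is at Site D with total 1117 blocks.

Site D, total 1117 blocks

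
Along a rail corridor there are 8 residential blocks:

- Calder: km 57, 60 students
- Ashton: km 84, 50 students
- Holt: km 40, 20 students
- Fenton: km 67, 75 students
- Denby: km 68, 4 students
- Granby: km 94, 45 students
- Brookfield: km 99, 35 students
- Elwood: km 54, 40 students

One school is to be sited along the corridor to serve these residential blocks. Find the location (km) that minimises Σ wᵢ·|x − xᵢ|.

For a sum of weighted absolute distances on a line, the optimum is the weighted median (not the mean). Total weight W = 329; half-weight = 164.5.
Sort by position and accumulate weight:
  km 40 (Holt, w=20) → cum 20
  km 54 (Elwood, w=40) → cum 60
  km 57 (Calder, w=60) → cum 120
  km 67 (Fenton, w=75) → cum 195  ≥ 164.5 → median here
  km 68 (Denby, w=4) → cum 199
  km 84 (Ashton, w=50) → cum 249
  km 94 (Granby, w=45) → cum 294
  km 99 (Brookfield, w=35) → cum 329
Optimal location: km 67.

x = 67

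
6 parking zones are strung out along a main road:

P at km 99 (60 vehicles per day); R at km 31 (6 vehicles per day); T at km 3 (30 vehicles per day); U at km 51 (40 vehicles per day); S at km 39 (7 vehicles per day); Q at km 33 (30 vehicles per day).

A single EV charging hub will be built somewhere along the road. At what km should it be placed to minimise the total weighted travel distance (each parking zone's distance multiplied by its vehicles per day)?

x = 51

For a sum of weighted absolute distances on a line, the optimum is the weighted median (not the mean). Total weight W = 173; half-weight = 86.5.
Sort by position and accumulate weight:
  km 3 (T, w=30) → cum 30
  km 31 (R, w=6) → cum 36
  km 33 (Q, w=30) → cum 66
  km 39 (S, w=7) → cum 73
  km 51 (U, w=40) → cum 113  ≥ 86.5 → median here
  km 99 (P, w=60) → cum 173
Optimal location: km 51.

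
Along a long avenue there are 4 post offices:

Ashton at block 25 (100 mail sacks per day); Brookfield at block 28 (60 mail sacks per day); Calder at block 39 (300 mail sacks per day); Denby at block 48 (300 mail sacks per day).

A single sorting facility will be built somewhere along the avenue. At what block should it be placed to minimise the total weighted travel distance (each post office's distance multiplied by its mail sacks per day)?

x = 39

For a sum of weighted absolute distances on a line, the optimum is the weighted median (not the mean). Total weight W = 760; half-weight = 380.
Sort by position and accumulate weight:
  block 25 (Ashton, w=100) → cum 100
  block 28 (Brookfield, w=60) → cum 160
  block 39 (Calder, w=300) → cum 460  ≥ 380 → median here
  block 48 (Denby, w=300) → cum 760
Optimal location: block 39.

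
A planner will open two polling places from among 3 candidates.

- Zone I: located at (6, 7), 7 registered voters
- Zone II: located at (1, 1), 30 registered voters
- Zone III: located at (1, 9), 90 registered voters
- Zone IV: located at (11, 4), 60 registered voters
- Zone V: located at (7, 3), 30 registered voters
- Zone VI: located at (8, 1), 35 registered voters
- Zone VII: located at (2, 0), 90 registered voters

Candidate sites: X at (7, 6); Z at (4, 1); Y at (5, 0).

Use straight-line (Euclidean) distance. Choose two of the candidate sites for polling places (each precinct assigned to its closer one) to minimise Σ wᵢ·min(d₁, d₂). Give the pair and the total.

{X, Z}, total 1403.2

Evaluate every pair (each demand assigned to the nearer of the two):
  {X, Z}: total = 1403.2
  {X, Y}: total = 1476.3
  {Z, Y}: total = 1756.0
Best pair: {X, Z} with total 1403.2.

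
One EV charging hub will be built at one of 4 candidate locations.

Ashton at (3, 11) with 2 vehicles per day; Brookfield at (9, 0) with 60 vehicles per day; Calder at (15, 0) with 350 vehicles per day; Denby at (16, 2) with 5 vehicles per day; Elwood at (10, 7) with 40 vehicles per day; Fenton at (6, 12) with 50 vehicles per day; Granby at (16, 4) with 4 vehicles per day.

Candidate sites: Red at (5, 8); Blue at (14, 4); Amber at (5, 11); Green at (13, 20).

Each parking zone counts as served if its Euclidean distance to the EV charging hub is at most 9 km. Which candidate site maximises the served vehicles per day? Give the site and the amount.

Coverage radius r = 9 km; a point is covered iff (Δx)²+(Δy)² ≤ 9² = 81.
  Red (5, 8): covers {Ashton, Brookfield, Elwood, Fenton} → 152
  Blue (14, 4): covers {Brookfield, Calder, Denby, Elwood, Granby} → 459
  Amber (5, 11): covers {Ashton, Elwood, Fenton} → 92
  Green (13, 20): covers {none} → 0
Maximum coverage at Blue: 459 vehicles per day.

Blue, covering 459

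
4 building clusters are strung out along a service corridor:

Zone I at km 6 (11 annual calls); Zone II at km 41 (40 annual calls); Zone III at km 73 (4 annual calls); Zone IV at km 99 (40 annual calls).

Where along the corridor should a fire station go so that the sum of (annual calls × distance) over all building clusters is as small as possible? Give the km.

For a sum of weighted absolute distances on a line, the optimum is the weighted median (not the mean). Total weight W = 95; half-weight = 47.5.
Sort by position and accumulate weight:
  km 6 (Zone I, w=11) → cum 11
  km 41 (Zone II, w=40) → cum 51  ≥ 47.5 → median here
  km 73 (Zone III, w=4) → cum 55
  km 99 (Zone IV, w=40) → cum 95
Optimal location: km 41.

x = 41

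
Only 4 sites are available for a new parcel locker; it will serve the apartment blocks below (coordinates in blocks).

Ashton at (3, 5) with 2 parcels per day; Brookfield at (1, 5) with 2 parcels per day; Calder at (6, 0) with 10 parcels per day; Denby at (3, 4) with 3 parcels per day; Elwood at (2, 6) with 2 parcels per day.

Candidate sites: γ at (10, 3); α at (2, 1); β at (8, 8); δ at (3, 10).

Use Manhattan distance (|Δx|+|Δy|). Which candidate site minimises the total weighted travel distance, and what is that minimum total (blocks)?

Total weighted distance at each candidate:
  γ (10, 3): total = 156
  α (2, 1): total = 92
  β (8, 8): total = 179
  δ (3, 10): total = 182
Minimum is at α with total 92 blocks.

α, total 92 blocks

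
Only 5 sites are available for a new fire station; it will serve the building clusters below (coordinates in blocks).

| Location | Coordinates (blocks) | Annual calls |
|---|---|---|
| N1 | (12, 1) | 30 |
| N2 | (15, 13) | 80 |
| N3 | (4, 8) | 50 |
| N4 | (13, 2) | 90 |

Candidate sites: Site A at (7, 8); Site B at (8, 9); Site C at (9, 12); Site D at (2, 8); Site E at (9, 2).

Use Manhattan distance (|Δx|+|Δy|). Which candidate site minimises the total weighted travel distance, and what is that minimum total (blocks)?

Site E, total 2390 blocks

Total weighted distance at each candidate:
  Site A (7, 8): total = 2630
  Site B (8, 9): total = 2570
  Site C (9, 12): total = 2690
  Site D (2, 8): total = 3580
  Site E (9, 2): total = 2390
Minimum is at Site E with total 2390 blocks.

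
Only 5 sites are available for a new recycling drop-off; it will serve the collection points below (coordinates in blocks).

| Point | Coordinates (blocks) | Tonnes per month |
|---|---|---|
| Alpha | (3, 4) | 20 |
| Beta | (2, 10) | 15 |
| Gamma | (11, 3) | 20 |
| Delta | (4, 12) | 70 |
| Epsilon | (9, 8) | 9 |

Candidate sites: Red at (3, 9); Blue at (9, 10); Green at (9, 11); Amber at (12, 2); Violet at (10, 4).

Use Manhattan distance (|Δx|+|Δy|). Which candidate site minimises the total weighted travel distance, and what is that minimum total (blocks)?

Total weighted distance at each candidate:
  Red (3, 9): total = 753
  Blue (9, 10): total = 1033
  Green (9, 11): total = 1027
  Amber (12, 2): total = 1871
  Violet (10, 4): total = 1415
Minimum is at Red with total 753 blocks.

Red, total 753 blocks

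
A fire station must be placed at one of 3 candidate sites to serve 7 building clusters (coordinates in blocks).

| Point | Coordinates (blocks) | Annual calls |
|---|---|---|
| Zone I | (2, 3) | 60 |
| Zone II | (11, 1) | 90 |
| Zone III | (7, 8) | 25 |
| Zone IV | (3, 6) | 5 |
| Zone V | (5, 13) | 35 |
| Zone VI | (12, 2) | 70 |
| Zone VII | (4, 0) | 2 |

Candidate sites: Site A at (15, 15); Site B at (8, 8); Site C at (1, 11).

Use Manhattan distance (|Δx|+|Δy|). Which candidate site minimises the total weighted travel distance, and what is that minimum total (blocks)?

Site B, total 2624 blocks

Total weighted distance at each candidate:
  Site A (15, 15): total = 5192
  Site B (8, 8): total = 2624
  Site C (1, 11): total = 4238
Minimum is at Site B with total 2624 blocks.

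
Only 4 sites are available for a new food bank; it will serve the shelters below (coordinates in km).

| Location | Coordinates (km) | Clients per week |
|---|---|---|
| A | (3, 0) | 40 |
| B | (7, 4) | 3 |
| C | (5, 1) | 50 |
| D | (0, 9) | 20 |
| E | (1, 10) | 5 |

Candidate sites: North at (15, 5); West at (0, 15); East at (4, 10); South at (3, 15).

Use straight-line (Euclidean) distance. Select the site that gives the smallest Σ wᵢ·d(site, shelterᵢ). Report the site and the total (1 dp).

Total weighted distance at each candidate:
  North (15, 5): total = 1467.5
  West (0, 15): total = 1539.8
  East (4, 10): total = 972.4
  South (3, 15): total = 1503.3
Minimum is at East with total 972.4 km.

East, total 972.4 km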